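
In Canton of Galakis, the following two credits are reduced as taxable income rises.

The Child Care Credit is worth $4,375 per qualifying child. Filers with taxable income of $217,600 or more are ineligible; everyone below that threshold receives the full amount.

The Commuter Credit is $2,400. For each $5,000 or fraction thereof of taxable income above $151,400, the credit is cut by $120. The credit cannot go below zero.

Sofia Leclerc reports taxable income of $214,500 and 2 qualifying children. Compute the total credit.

$9,590

Child Care Credit: base = 2 × $4,375 = $8,750. $214,500 is below the $217,600 cutoff, so the full $8,750 applies.
Commuter Credit: income exceeds $151,400 by $63,100, which is 13 full-or-partial $5,000 increments; reduction = 13 × $120 = $1,560, leaving $840.
Total: $8,750 + $840 = $9,590.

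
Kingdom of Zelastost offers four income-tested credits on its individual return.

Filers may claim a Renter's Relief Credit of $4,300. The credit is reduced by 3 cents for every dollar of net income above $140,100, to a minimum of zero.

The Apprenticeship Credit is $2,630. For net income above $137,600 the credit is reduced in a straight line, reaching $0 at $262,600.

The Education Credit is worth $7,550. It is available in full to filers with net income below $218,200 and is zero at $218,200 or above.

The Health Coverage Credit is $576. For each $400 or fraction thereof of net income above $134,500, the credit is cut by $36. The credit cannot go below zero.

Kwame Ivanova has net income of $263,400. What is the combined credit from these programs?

$601

Renter's Relief Credit: 3% of the $123,300 excess over $140,100 is $3,699; credit = $4,300 − $3,699 = $601.
Apprenticeship Credit: $263,400 is at or above $262,600, so the credit is $0.
Education Credit: $263,400 meets or exceeds the $218,200 cutoff, so the credit is $0.
Health Coverage Credit: income exceeds $134,500 by $128,900 → 323 increments × $36 = $11,628 ≥ base, so the credit is $0.
Total: $601 + $0 + $0 + $0 = $601.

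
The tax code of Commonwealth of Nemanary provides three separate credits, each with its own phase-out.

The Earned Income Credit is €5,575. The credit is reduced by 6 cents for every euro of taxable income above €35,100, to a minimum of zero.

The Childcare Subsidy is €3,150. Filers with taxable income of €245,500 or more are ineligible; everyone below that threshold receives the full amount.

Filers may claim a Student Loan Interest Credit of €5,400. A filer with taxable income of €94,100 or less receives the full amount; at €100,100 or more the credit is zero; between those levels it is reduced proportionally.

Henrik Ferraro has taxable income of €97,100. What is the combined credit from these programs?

Earned Income Credit: 6% of the €62,000 excess over €35,100 is €3,720; credit = €5,575 − €3,720 = €1,855.
Childcare Subsidy: €97,100 is below the €245,500 cutoff, so the full €3,150 applies.
Student Loan Interest Credit: €97,100 is €3,000 into a €6,000 phase-out range, leaving 3,000/6,000 of the credit: €5,400 × 3,000/6,000 = €2,700.
Total: €1,855 + €3,150 + €2,700 = €7,705.

€7,705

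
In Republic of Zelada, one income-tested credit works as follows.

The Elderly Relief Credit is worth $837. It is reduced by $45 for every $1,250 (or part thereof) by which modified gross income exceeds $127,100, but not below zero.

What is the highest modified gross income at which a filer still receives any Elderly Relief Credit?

After 18 increments the reduction is 18 × $45 = $810, leaving $27; one more increment wipes it out. Increment 18 ends at excess 18 × $1,250 = $22,500, so the highest qualifying income is $127,100 + $22,500 = $149,600.

$149,600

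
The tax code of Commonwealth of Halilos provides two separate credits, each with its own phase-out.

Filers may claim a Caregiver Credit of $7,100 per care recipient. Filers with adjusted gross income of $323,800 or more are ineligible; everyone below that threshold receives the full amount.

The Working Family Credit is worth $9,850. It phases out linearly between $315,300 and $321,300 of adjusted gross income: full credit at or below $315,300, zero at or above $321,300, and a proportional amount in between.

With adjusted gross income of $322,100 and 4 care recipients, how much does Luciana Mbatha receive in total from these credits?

Caregiver Credit: base = 4 × $7,100 = $28,400. $322,100 is below the $323,800 cutoff, so the full $28,400 applies.
Working Family Credit: $322,100 is at or above $321,300, so the credit is $0.
Total: $28,400 + $0 = $28,400.

$28,400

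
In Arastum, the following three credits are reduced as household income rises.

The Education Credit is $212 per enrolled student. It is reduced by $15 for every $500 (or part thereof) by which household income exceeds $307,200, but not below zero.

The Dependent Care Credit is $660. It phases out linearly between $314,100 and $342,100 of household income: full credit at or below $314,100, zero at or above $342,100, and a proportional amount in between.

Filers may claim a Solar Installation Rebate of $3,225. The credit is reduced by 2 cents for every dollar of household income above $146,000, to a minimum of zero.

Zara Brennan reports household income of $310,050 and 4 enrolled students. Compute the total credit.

Education Credit: base = 4 × $212 = $848. income exceeds $307,200 by $2,850, which is 6 full-or-partial $500 increments; reduction = 6 × $15 = $90, leaving $758.
Dependent Care Credit: $310,050 is at or below the $314,100 threshold, so the full $660 applies.
Solar Installation Rebate: 2% of the $164,050 excess over $146,000 is $3,281 ≥ base, so the credit is $0.
Total: $758 + $660 + $0 = $1,418.

$1,418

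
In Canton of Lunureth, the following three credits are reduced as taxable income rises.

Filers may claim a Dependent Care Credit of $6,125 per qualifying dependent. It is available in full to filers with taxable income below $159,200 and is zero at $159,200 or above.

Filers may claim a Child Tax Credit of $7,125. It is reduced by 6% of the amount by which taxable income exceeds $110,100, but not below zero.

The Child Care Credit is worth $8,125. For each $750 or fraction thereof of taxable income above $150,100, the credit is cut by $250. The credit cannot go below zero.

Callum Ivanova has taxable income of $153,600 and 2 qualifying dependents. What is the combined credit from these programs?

$23,640

Dependent Care Credit: base = 2 × $6,125 = $12,250. $153,600 is below the $159,200 cutoff, so the full $12,250 applies.
Child Tax Credit: 6% of the $43,500 excess over $110,100 is $2,610; credit = $7,125 − $2,610 = $4,515.
Child Care Credit: income exceeds $150,100 by $3,500, which is 5 full-or-partial $750 increments; reduction = 5 × $250 = $1,250, leaving $6,875.
Total: $12,250 + $4,515 + $6,875 = $23,640.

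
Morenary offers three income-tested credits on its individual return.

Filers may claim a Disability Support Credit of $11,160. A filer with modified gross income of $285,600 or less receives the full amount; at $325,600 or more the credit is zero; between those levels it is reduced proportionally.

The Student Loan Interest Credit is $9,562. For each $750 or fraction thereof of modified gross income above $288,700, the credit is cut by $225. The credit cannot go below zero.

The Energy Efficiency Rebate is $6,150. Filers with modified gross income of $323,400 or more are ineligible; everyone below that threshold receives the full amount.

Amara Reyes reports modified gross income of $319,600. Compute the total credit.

Disability Support Credit: $319,600 is $34,000 into a $40,000 phase-out range, leaving 6,000/40,000 of the credit: $11,160 × 6,000/40,000 = $1,674.
Student Loan Interest Credit: income exceeds $288,700 by $30,900, which is 42 full-or-partial $750 increments; reduction = 42 × $225 = $9,450, leaving $112.
Energy Efficiency Rebate: $319,600 is below the $323,400 cutoff, so the full $6,150 applies.
Total: $1,674 + $112 + $6,150 = $7,936.

$7,936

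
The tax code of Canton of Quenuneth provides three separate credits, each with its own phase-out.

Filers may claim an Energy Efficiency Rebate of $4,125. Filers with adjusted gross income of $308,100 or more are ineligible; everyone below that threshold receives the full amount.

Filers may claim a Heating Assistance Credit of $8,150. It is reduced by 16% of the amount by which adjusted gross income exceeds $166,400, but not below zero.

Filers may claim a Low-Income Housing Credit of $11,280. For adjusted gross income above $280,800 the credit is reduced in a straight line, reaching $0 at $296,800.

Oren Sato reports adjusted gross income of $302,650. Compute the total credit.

$4,125

Energy Efficiency Rebate: $302,650 is below the $308,100 cutoff, so the full $4,125 applies.
Heating Assistance Credit: 16% of the $136,250 excess over $166,400 is $21,800 ≥ base, so the credit is $0.
Low-Income Housing Credit: $302,650 is at or above $296,800, so the credit is $0.
Total: $4,125 + $0 + $0 = $4,125.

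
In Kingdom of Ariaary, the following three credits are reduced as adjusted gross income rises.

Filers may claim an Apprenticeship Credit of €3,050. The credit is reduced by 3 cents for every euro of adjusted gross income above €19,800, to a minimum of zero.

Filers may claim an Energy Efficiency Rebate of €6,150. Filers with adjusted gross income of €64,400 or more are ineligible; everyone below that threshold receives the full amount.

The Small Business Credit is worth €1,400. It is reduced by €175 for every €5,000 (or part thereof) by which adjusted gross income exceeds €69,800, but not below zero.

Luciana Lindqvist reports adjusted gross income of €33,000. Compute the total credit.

€10,204

Apprenticeship Credit: 3% of the €13,200 excess over €19,800 is €396; credit = €3,050 − €396 = €2,654.
Energy Efficiency Rebate: €33,000 is below the €64,400 cutoff, so the full €6,150 applies.
Small Business Credit: €33,000 is at or below the €69,800 threshold, so the full €1,400 applies.
Total: €2,654 + €6,150 + €1,400 = €10,204.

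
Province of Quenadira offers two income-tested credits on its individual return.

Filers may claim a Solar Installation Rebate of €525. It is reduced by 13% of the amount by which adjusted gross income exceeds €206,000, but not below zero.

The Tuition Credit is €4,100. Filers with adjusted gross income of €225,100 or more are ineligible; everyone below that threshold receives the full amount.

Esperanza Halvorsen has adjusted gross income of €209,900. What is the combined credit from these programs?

€4,118

Solar Installation Rebate: 13% of the €3,900 excess over €206,000 is €507; credit = €525 − €507 = €18.
Tuition Credit: €209,900 is below the €225,100 cutoff, so the full €4,100 applies.
Total: €18 + €4,100 = €4,118.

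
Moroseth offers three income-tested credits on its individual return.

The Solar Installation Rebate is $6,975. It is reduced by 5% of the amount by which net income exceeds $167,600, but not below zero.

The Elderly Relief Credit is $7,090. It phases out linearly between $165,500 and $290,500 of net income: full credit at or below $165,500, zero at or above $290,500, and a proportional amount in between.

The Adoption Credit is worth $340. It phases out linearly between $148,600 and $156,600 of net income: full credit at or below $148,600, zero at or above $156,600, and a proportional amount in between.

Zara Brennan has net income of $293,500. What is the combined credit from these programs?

$680

Solar Installation Rebate: 5% of the $125,900 excess over $167,600 is $6,295; credit = $6,975 − $6,295 = $680.
Elderly Relief Credit: $293,500 is at or above $290,500, so the credit is $0.
Adoption Credit: $293,500 is at or above $156,600, so the credit is $0.
Total: $680 + $0 + $0 = $680.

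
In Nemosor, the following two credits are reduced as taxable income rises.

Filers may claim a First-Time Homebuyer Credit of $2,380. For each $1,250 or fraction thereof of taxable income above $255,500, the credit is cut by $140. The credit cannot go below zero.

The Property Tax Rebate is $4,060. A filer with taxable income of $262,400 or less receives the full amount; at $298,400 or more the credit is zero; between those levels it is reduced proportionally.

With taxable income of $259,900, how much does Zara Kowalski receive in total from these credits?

$5,880

First-Time Homebuyer Credit: income exceeds $255,500 by $4,400, which is 4 full-or-partial $1,250 increments; reduction = 4 × $140 = $560, leaving $1,820.
Property Tax Rebate: $259,900 is at or below the $262,400 threshold, so the full $4,060 applies.
Total: $1,820 + $4,060 = $5,880.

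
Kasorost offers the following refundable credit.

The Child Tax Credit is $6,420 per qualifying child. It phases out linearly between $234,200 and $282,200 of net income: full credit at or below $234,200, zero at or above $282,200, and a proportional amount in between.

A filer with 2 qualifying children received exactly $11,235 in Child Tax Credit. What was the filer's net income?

$240,200

Full credit = 2 × $6,420 = $12,840.
$11,235 is 11,235/12,840 of the full $12,840, so 1,605/12,840 of the $48,000 range has been used: income = $234,200 + $48,000 × 1,605/12,840 = $240,200.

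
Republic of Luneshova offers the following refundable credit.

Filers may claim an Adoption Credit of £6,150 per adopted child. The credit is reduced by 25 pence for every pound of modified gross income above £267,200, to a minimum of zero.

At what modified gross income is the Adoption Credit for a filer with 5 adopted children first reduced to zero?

Full credit = 5 × £6,150 = £30,750.
The credit falls by 25% of each pound above £267,200, so it reaches zero when the excess is £30,750 / 25% = £123,000: income = £267,200 + £123,000 = £390,200.

£390,200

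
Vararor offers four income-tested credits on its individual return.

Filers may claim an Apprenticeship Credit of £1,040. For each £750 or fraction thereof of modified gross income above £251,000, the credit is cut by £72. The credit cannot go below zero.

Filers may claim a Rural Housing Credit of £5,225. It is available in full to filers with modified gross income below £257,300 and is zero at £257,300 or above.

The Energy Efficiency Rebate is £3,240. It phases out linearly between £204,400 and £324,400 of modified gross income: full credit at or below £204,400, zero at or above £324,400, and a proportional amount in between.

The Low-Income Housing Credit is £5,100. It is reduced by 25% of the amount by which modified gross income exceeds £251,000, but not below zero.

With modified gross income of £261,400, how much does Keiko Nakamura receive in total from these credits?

Apprenticeship Credit: income exceeds £251,000 by £10,400, which is 14 full-or-partial £750 increments; reduction = 14 × £72 = £1,008, leaving £32.
Rural Housing Credit: £261,400 meets or exceeds the £257,300 cutoff, so the credit is £0.
Energy Efficiency Rebate: £261,400 is £57,000 into a £120,000 phase-out range, leaving 63,000/120,000 of the credit: £3,240 × 63,000/120,000 = £1,701.
Low-Income Housing Credit: 25% of the £10,400 excess over £251,000 is £2,600; credit = £5,100 − £2,600 = £2,500.
Total: £32 + £0 + £1,701 + £2,500 = £4,233.

£4,233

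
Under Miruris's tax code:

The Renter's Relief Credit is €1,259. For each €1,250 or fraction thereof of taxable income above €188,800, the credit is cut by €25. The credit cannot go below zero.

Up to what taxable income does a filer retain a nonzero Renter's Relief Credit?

After 50 increments the reduction is 50 × €25 = €1,250, leaving €9; one more increment wipes it out. Increment 50 ends at excess 50 × €1,250 = €62,500, so the highest qualifying income is €188,800 + €62,500 = €251,300.

€251,300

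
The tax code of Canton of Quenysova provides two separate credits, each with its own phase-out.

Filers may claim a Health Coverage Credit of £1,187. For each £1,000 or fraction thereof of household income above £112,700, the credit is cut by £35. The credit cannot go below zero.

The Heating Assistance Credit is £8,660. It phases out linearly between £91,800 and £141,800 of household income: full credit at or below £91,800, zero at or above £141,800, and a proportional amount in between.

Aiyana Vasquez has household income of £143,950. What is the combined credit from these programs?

£67

Health Coverage Credit: income exceeds £112,700 by £31,250, which is 32 full-or-partial £1,000 increments; reduction = 32 × £35 = £1,120, leaving £67.
Heating Assistance Credit: £143,950 is at or above £141,800, so the credit is £0.
Total: £67 + £0 = £67.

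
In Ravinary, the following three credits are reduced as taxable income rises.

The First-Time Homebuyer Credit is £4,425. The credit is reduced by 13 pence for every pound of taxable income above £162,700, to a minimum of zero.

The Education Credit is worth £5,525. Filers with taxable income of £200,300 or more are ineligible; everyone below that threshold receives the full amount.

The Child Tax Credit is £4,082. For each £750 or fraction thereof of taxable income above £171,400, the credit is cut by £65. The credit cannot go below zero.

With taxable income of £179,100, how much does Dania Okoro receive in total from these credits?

£11,185

First-Time Homebuyer Credit: 13% of the £16,400 excess over £162,700 is £2,132; credit = £4,425 − £2,132 = £2,293.
Education Credit: £179,100 is below the £200,300 cutoff, so the full £5,525 applies.
Child Tax Credit: income exceeds £171,400 by £7,700, which is 11 full-or-partial £750 increments; reduction = 11 × £65 = £715, leaving £3,367.
Total: £2,293 + £5,525 + £3,367 = £11,185.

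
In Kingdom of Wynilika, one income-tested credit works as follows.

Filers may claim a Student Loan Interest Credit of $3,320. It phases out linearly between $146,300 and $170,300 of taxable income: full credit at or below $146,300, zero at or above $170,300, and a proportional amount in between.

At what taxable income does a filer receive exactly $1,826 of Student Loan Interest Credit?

$157,100

$1,826 is 1,826/3,320 of the full $3,320, so 1,494/3,320 of the $24,000 range has been used: income = $146,300 + $24,000 × 1,494/3,320 = $157,100.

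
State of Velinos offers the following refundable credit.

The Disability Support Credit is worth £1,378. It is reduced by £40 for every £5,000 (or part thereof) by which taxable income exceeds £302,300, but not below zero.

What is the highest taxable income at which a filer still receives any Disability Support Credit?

£472,300

After 34 increments the reduction is 34 × £40 = £1,360, leaving £18; one more increment wipes it out. Increment 34 ends at excess 34 × £5,000 = £170,000, so the highest qualifying income is £302,300 + £170,000 = £472,300.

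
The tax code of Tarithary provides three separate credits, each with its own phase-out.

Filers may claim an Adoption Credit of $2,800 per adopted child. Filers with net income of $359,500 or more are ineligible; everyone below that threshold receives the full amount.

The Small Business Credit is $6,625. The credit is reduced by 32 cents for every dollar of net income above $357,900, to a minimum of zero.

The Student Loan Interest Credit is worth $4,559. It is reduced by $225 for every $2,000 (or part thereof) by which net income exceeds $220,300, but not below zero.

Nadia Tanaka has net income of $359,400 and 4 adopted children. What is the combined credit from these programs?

Adoption Credit: base = 4 × $2,800 = $11,200. $359,400 is below the $359,500 cutoff, so the full $11,200 applies.
Small Business Credit: 32% of the $1,500 excess over $357,900 is $480; credit = $6,625 − $480 = $6,145.
Student Loan Interest Credit: income exceeds $220,300 by $139,100 → 70 increments × $225 = $15,750 ≥ base, so the credit is $0.
Total: $11,200 + $6,145 + $0 = $17,345.

$17,345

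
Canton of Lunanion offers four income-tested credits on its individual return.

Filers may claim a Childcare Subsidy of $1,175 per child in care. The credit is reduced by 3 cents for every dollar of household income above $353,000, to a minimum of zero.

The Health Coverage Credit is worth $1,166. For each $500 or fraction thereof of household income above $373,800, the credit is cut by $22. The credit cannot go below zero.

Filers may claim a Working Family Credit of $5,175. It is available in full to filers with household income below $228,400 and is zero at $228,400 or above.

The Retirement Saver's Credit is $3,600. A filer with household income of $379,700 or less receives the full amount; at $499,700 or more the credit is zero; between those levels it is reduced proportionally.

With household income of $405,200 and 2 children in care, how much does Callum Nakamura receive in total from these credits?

Childcare Subsidy: base = 2 × $1,175 = $2,350. 3% of the $52,200 excess over $353,000 is $1,566; credit = $2,350 − $1,566 = $784.
Health Coverage Credit: income exceeds $373,800 by $31,400 → 63 increments × $22 = $1,386 ≥ base, so the credit is $0.
Working Family Credit: $405,200 meets or exceeds the $228,400 cutoff, so the credit is $0.
Retirement Saver's Credit: $405,200 is $25,500 into a $120,000 phase-out range, leaving 94,500/120,000 of the credit: $3,600 × 94,500/120,000 = $2,835.
Total: $784 + $0 + $0 + $2,835 = $3,619.

$3,619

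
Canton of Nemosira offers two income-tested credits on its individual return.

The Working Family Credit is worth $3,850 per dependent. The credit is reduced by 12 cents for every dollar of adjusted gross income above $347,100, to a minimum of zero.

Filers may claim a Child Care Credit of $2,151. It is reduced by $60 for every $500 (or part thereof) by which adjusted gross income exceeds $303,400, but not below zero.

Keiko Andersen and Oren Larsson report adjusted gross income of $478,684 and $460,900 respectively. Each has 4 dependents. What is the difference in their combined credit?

$1,744

Keiko ($478,684): Working Family Credit: base = 4 × $3,850 = $15,400. 12% of the $131,584 excess over $347,100 is $15,790.08 ≥ base, so the credit is $0. Child Care Credit: income exceeds $303,400 by $175,284 → 351 increments × $60 = $21,060 ≥ base, so the credit is $0. total $0 + $0 = $0
Oren ($460,900): Working Family Credit: base = 4 × $3,850 = $15,400. 12% of the $113,800 excess over $347,100 is $13,656; credit = $15,400 − $13,656 = $1,744. Child Care Credit: income exceeds $303,400 by $157,500 → 315 increments × $60 = $18,900 ≥ base, so the credit is $0. total $1,744 + $0 = $1,744
Difference: |$0 − $1,744| = $1,744.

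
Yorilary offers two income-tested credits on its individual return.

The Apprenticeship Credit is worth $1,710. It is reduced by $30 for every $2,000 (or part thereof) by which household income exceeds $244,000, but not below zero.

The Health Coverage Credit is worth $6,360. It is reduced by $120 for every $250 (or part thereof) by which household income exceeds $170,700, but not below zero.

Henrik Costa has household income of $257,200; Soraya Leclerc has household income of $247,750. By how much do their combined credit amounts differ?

Henrik ($257,200): Apprenticeship Credit: income exceeds $244,000 by $13,200, which is 7 full-or-partial $2,000 increments; reduction = 7 × $30 = $210, leaving $1,500. Health Coverage Credit: income exceeds $170,700 by $86,500 → 346 increments × $120 = $41,520 ≥ base, so the credit is $0. total $1,500 + $0 = $1,500
Soraya ($247,750): Apprenticeship Credit: income exceeds $244,000 by $3,750, which is 2 full-or-partial $2,000 increments; reduction = 2 × $30 = $60, leaving $1,650. Health Coverage Credit: income exceeds $170,700 by $77,050 → 309 increments × $120 = $37,080 ≥ base, so the credit is $0. total $1,650 + $0 = $1,650
Difference: |$1,500 − $1,650| = $150.

$150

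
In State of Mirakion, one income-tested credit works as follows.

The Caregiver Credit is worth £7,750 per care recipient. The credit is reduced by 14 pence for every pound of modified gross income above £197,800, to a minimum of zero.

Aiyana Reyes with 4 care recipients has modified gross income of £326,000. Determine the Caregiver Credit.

£13,052

Caregiver Credit: base = 4 × £7,750 = £31,000. 14% of the £128,200 excess over £197,800 is £17,948; credit = £31,000 − £17,948 = £13,052.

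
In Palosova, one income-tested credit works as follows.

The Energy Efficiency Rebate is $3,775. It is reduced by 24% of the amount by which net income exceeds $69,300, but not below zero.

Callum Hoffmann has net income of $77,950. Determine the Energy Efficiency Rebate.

$1,699

Energy Efficiency Rebate: 24% of the $8,650 excess over $69,300 is $2,076; credit = $3,775 − $2,076 = $1,699.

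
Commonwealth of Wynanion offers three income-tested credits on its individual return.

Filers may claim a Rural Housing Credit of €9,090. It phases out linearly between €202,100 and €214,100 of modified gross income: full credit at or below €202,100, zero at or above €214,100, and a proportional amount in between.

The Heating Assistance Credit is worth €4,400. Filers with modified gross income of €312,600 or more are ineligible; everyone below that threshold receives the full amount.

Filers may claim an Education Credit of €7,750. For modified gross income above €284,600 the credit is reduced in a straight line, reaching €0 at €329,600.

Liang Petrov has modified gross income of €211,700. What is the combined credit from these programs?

€13,968

Rural Housing Credit: €211,700 is €9,600 into a €12,000 phase-out range, leaving 2,400/12,000 of the credit: €9,090 × 2,400/12,000 = €1,818.
Heating Assistance Credit: €211,700 is below the €312,600 cutoff, so the full €4,400 applies.
Education Credit: €211,700 is at or below the €284,600 threshold, so the full €7,750 applies.
Total: €1,818 + €4,400 + €7,750 = €13,968.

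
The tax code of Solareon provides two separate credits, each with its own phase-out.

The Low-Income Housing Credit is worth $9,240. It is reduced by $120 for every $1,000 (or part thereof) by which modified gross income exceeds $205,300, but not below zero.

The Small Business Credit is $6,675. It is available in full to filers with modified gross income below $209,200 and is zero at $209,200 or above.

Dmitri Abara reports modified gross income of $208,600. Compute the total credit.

Low-Income Housing Credit: income exceeds $205,300 by $3,300, which is 4 full-or-partial $1,000 increments; reduction = 4 × $120 = $480, leaving $8,760.
Small Business Credit: $208,600 is below the $209,200 cutoff, so the full $6,675 applies.
Total: $8,760 + $6,675 = $15,435.

$15,435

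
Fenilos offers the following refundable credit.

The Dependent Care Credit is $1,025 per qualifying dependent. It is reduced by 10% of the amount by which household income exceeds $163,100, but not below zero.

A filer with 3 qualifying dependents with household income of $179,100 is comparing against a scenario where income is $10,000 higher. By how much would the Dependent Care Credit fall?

At $179,100 — base = 3 × $1,025 = $3,075. 10% of the $16,000 excess over $163,100 is $1,600; credit = $3,075 − $1,600 = $1,475.
At $189,100 — base = 3 × $1,025 = $3,075. 10% of the $26,000 excess over $163,100 is $2,600; credit = $3,075 − $2,600 = $475.
Lost: $1,475 − $475 = $1,000.

$1,000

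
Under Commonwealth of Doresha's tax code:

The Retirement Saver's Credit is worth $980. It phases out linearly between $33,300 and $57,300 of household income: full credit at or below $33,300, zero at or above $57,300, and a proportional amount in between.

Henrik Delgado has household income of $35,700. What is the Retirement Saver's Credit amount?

Retirement Saver's Credit: $35,700 is $2,400 into a $24,000 phase-out range, leaving 21,600/24,000 of the credit: $980 × 21,600/24,000 = $882.

$882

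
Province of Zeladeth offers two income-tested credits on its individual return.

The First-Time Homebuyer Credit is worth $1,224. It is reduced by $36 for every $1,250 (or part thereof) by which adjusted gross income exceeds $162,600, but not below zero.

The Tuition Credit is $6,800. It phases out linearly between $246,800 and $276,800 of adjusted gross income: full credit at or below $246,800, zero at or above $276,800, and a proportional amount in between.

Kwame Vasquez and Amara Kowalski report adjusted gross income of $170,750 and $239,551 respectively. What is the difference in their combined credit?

$972

Kwame ($170,750): First-Time Homebuyer Credit: income exceeds $162,600 by $8,150, which is 7 full-or-partial $1,250 increments; reduction = 7 × $36 = $252, leaving $972. Tuition Credit: $170,750 is at or below the $246,800 threshold, so the full $6,800 applies. total $972 + $6,800 = $7,772
Amara ($239,551): First-Time Homebuyer Credit: income exceeds $162,600 by $76,951 → 62 increments × $36 = $2,232 ≥ base, so the credit is $0. Tuition Credit: $239,551 is at or below the $246,800 threshold, so the full $6,800 applies. total $0 + $6,800 = $6,800
Difference: |$7,772 − $6,800| = $972.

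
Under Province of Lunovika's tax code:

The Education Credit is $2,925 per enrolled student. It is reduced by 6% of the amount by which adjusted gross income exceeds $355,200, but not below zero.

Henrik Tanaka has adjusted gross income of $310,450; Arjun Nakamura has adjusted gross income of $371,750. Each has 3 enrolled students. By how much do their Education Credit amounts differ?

Henrik ($310,450): Education Credit: base = 3 × $2,925 = $8,775. $310,450 is at or below the $355,200 threshold, so the full $8,775 applies.
Arjun ($371,750): Education Credit: base = 3 × $2,925 = $8,775. 6% of the $16,550 excess over $355,200 is $993; credit = $8,775 − $993 = $7,782.
Difference: |$8,775 − $7,782| = $993.

$993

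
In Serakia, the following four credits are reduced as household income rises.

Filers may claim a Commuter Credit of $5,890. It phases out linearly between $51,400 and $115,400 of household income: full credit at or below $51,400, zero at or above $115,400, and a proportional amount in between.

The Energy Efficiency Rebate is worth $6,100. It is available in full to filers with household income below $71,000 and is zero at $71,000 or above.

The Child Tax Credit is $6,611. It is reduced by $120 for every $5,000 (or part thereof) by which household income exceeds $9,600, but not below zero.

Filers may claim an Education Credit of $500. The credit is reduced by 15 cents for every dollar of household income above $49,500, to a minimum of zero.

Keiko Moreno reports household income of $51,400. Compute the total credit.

Commuter Credit: $51,400 is at or below the $51,400 threshold, so the full $5,890 applies.
Energy Efficiency Rebate: $51,400 is below the $71,000 cutoff, so the full $6,100 applies.
Child Tax Credit: income exceeds $9,600 by $41,800, which is 9 full-or-partial $5,000 increments; reduction = 9 × $120 = $1,080, leaving $5,531.
Education Credit: 15% of the $1,900 excess over $49,500 is $285; credit = $500 − $285 = $215.
Total: $5,890 + $6,100 + $5,531 + $215 = $17,736.

$17,736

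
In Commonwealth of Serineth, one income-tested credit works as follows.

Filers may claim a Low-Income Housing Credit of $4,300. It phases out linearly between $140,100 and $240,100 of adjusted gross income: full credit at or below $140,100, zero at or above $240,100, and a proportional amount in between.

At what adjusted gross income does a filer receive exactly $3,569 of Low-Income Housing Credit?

$3,569 is 3,569/4,300 of the full $4,300, so 731/4,300 of the $100,000 range has been used: income = $140,100 + $100,000 × 731/4,300 = $157,100.

$157,100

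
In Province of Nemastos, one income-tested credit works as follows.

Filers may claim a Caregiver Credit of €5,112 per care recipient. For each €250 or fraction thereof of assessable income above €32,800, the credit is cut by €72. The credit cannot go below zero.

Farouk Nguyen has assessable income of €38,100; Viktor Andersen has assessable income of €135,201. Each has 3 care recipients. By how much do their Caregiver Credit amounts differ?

€13,752

Farouk (€38,100): Caregiver Credit: base = 3 × €5,112 = €15,336. income exceeds €32,800 by €5,300, which is 22 full-or-partial €250 increments; reduction = 22 × €72 = €1,584, leaving €13,752.
Viktor (€135,201): Caregiver Credit: base = 3 × €5,112 = €15,336. income exceeds €32,800 by €102,401 → 410 increments × €72 = €29,520 ≥ base, so the credit is €0.
Difference: |€13,752 − €0| = €13,752.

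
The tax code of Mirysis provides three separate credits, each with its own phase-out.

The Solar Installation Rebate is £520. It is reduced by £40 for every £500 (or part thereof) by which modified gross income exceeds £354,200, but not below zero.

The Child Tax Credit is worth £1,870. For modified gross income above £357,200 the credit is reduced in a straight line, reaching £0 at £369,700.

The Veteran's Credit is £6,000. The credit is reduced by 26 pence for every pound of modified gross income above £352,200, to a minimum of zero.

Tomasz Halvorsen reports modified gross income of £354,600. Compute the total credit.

£7,726

Solar Installation Rebate: income exceeds £354,200 by £400, which is 1 full-or-partial £500 increment; reduction = 1 × £40 = £40, leaving £480.
Child Tax Credit: £354,600 is at or below the £357,200 threshold, so the full £1,870 applies.
Veteran's Credit: 26% of the £2,400 excess over £352,200 is £624; credit = £6,000 − £624 = £5,376.
Total: £480 + £1,870 + £5,376 = £7,726.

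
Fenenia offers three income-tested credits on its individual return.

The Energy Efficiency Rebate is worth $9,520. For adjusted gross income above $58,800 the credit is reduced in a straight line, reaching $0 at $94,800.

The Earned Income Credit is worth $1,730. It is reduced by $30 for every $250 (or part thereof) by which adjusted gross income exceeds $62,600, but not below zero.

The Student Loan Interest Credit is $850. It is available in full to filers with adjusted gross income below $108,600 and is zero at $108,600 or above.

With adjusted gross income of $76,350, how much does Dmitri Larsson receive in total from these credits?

$5,809

Energy Efficiency Rebate: $76,350 is $17,550 into a $36,000 phase-out range, leaving 18,450/36,000 of the credit: $9,520 × 18,450/36,000 = $4,879.
Earned Income Credit: income exceeds $62,600 by $13,750, which is 55 full-or-partial $250 increments; reduction = 55 × $30 = $1,650, leaving $80.
Student Loan Interest Credit: $76,350 is below the $108,600 cutoff, so the full $850 applies.
Total: $4,879 + $80 + $850 = $5,809.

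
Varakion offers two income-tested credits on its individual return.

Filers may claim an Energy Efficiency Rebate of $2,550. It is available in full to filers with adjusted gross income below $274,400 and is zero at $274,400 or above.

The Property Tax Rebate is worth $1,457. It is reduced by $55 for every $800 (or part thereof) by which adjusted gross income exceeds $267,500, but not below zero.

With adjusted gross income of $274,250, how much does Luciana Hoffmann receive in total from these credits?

$3,512

Energy Efficiency Rebate: $274,250 is below the $274,400 cutoff, so the full $2,550 applies.
Property Tax Rebate: income exceeds $267,500 by $6,750, which is 9 full-or-partial $800 increments; reduction = 9 × $55 = $495, leaving $962.
Total: $2,550 + $962 = $3,512.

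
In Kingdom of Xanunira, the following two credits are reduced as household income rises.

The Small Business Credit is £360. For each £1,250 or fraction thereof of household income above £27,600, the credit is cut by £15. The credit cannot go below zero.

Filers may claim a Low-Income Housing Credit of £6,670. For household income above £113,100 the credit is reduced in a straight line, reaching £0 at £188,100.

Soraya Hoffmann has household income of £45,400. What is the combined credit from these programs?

Small Business Credit: income exceeds £27,600 by £17,800, which is 15 full-or-partial £1,250 increments; reduction = 15 × £15 = £225, leaving £135.
Low-Income Housing Credit: £45,400 is at or below the £113,100 threshold, so the full £6,670 applies.
Total: £135 + £6,670 = £6,805.

£6,805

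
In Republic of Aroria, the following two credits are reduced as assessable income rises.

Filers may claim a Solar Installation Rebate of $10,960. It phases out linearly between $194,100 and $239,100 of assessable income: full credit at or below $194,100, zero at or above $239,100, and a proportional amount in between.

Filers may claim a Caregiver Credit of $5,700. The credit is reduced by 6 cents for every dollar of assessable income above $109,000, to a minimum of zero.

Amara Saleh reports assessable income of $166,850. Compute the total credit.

$13,189

Solar Installation Rebate: $166,850 is at or below the $194,100 threshold, so the full $10,960 applies.
Caregiver Credit: 6% of the $57,850 excess over $109,000 is $3,471; credit = $5,700 − $3,471 = $2,229.
Total: $10,960 + $2,229 = $13,189.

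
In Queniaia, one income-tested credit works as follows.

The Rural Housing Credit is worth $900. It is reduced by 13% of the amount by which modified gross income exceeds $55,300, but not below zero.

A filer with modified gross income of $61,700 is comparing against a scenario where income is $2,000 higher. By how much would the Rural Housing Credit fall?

$68

At $61,700 — 13% of the $6,400 excess over $55,300 is $832; credit = $900 − $832 = $68.
At $63,700 — 13% of the $8,400 excess over $55,300 is $1,092 ≥ base, so the credit is $0.
Lost: $68 − $0 = $68.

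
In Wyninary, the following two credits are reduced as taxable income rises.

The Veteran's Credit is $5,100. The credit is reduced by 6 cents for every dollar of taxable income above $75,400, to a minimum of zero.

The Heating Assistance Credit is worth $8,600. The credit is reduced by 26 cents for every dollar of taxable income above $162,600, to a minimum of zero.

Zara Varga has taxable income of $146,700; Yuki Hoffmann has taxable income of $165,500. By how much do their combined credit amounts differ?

Zara ($146,700): Veteran's Credit: 6% of the $71,300 excess over $75,400 is $4,278; credit = $5,100 − $4,278 = $822. Heating Assistance Credit: $146,700 is at or below the $162,600 threshold, so the full $8,600 applies. total $822 + $8,600 = $9,422
Yuki ($165,500): Veteran's Credit: 6% of the $90,100 excess over $75,400 is $5,406 ≥ base, so the credit is $0. Heating Assistance Credit: 26% of the $2,900 excess over $162,600 is $754; credit = $8,600 − $754 = $7,846. total $0 + $7,846 = $7,846
Difference: |$9,422 − $7,846| = $1,576.

$1,576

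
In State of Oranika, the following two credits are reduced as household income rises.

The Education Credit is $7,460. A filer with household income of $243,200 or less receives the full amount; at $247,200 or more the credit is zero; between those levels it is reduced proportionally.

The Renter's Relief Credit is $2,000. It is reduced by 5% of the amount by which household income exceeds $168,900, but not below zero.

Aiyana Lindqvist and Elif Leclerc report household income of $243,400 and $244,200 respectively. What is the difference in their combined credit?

Aiyana ($243,400): Education Credit: $243,400 is $200 into a $4,000 phase-out range, leaving 3,800/4,000 of the credit: $7,460 × 3,800/4,000 = $7,087. Renter's Relief Credit: 5% of the $74,500 excess over $168,900 is $3,725 ≥ base, so the credit is $0. total $7,087 + $0 = $7,087
Elif ($244,200): Education Credit: $244,200 is $1,000 into a $4,000 phase-out range, leaving 3,000/4,000 of the credit: $7,460 × 3,000/4,000 = $5,595. Renter's Relief Credit: 5% of the $75,300 excess over $168,900 is $3,765 ≥ base, so the credit is $0. total $5,595 + $0 = $5,595
Difference: |$7,087 − $5,595| = $1,492.

$1,492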